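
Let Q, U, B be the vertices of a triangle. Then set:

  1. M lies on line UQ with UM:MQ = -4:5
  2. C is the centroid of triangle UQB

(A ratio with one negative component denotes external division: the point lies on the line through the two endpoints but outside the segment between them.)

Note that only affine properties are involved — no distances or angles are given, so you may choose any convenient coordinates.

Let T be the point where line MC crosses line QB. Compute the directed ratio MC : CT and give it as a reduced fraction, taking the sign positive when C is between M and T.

MC:CT = 14

Set Q = (0, 0), U = (1, 0), B = (0, 1); any affine frame gives the same invariant.
1. M lies on line UQ with UM:MQ = -4:5 ⇒ M = (5, 0)
2. C is the centroid of triangle UQB ⇒ C = (1/3, 1/3)
line MC meets QB at T = (0, 5/14)
C = M + t·(T−M) with t = 14/15, so MC:CT = 14/15:1/15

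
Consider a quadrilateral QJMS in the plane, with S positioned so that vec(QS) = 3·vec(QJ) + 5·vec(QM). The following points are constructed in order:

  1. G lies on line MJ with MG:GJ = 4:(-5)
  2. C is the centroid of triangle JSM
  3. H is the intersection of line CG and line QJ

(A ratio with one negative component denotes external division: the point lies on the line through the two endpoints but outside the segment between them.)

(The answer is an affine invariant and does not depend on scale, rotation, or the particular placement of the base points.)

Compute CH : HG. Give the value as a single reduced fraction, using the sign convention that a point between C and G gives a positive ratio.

CH:HG = -2/5

Choose coordinates Q = (0, 0), J = (1, 0), M = (0, 1), S = (3, 5).
1. G lies on line MJ with MG:GJ = 4:(-5) ⇒ G = (-4, 5)
2. C is the centroid of triangle JSM ⇒ C = (4/3, 2)
3. H is the intersection of line CG and line QJ ⇒ H = (44/9, 0)
H = C + t·(G−C) with t = -2/3, so CH:HG = t:(1−t) = -2/3:5/3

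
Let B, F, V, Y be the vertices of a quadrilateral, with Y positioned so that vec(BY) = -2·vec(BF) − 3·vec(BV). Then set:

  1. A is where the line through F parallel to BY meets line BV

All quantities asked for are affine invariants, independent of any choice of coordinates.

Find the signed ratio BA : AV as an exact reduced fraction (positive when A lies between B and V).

BA:AV = -3/5

Choose coordinates B = (0, 0), F = (1, 0), V = (0, 1), Y = (-2, -3).
1. A is where the line through F parallel to BY meets line BV ⇒ A = (0, -3/2)
A = B + t·(V−B) with t = -3/2, so BA:AV = t:(1−t) = -3/2:5/2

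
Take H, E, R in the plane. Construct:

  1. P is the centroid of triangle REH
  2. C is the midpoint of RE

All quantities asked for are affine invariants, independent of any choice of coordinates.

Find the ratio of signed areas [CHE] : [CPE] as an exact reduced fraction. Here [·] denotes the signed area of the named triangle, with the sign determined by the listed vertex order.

Work in coordinates with H = (0, 0), E = (1, 0), R = (0, 1).
1. P is the centroid of triangle REH ⇒ P = (1/3, 1/3)
2. C is the midpoint of RE ⇒ C = (1/2, 1/2)
2·[CHE] = 1/2, 2·[CPE] = 1/6
[CHE]:[CPE] = 1/2:1/6 = 3

[CHE]:[CPE] = 3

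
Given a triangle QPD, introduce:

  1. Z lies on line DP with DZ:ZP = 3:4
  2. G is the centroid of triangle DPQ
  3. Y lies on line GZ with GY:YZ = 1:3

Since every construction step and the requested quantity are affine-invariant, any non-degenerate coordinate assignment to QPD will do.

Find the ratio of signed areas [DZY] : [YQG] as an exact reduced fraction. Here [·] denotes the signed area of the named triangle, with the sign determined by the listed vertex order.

[DZY]:[YQG] = -9

Set Q = (0, 0), P = (1, 0), D = (0, 1); any affine frame gives the same invariant.
1. Z lies on line DP with DZ:ZP = 3:4 ⇒ Z = (3/7, 4/7)
2. G is the centroid of triangle DPQ ⇒ G = (1/3, 1/3)
3. Y lies on line GZ with GY:YZ = 1:3 ⇒ Y = (5/14, 11/28)
2·[DZY] = -3/28, 2·[YQG] = 1/84
[DZY]:[YQG] = -3/28:1/84 = -9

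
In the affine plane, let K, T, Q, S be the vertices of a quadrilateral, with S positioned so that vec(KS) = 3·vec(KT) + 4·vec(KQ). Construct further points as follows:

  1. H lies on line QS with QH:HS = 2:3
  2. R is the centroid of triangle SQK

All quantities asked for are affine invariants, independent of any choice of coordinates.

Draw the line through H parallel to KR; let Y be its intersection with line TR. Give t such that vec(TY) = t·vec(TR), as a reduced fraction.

Choose coordinates K = (0, 0), T = (1, 0), Q = (0, 1), S = (3, 4).
1. H lies on line QS with QH:HS = 2:3 ⇒ H = (6/5, 11/5)
2. R is the centroid of triangle SQK ⇒ R = (1, 5/3)
through H parallel to KR: direction (1, 5/3); meets TR at Y = (1, 28/15)
Y = T + t·(R−T) with t = 28/25

t = 28/25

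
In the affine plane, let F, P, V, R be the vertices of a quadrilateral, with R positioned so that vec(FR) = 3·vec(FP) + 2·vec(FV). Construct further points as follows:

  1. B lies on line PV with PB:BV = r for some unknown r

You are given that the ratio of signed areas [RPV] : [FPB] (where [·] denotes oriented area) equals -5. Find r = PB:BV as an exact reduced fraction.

r = 4

Assign F = (0, 0), P = (1, 0), V = (0, 1), R = (3, 2) — the answer is frame-independent, so this choice is without loss of generality.
1. With PB:BV = r, write λ = r/(r+1) so B = P + λ·(V−P); B is affine-linear in λ
Every point depending on B is an affine combination of B and λ-independent points, so each such coordinate is linear in λ; the λ² term in each signed area is a multiple of (V−P)×(V−P) = 0, so 2·[RPV] and 2·[FPB] are each linear in λ. Evaluating at λ=0 and λ=1:
  2·[RPV] = -4,   2·[FPB] = λ
So [RPV]:[FPB] = (-4) / (λ). Setting this equal to -5:
  -4 = -5·(λ)  ⇒  λ = 4/5
Then r = λ/(1−λ) = (4/5)/(1/5) = 4. Check: with r = 4, B = (1/5, 4/5) and [RPV]:[FPB] = -5 as required.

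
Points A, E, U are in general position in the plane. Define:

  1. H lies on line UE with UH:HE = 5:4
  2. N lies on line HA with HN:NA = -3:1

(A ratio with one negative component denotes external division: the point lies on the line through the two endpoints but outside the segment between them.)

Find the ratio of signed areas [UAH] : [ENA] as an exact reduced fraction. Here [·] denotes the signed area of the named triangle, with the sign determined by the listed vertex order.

Set A = (0, 0), E = (1, 0), U = (0, 1); any affine frame gives the same invariant.
1. H lies on line UE with UH:HE = 5:4 ⇒ H = (5/9, 4/9)
2. N lies on line HA with HN:NA = -3:1 ⇒ N = (-5/18, -2/9)
2·[UAH] = 5/9, 2·[ENA] = -2/9
[UAH]:[ENA] = 5/9:-2/9 = -5/2

[UAH]:[ENA] = -5/2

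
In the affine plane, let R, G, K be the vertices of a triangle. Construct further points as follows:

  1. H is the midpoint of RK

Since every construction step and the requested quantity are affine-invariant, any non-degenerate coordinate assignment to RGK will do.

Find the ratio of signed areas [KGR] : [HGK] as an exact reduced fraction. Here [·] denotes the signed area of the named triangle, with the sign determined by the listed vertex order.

[KGR]:[HGK] = -2

Choose coordinates R = (0, 0), G = (1, 0), K = (0, 1).
1. H is the midpoint of RK ⇒ H = (0, 1/2)
2·[KGR] = -1, 2·[HGK] = 1/2
[KGR]:[HGK] = -1:1/2 = -2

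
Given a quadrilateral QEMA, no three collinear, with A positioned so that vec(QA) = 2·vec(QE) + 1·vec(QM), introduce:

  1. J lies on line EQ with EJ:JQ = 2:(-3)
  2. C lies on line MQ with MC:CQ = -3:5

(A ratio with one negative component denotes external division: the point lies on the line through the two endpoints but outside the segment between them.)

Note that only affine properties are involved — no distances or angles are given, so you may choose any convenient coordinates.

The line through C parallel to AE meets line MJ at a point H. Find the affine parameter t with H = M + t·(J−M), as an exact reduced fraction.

t = -3/8

Work in coordinates with Q = (0, 0), E = (1, 0), M = (0, 1), A = (2, 1).
1. J lies on line EQ with EJ:JQ = 2:(-3) ⇒ J = (3, 0)
2. C lies on line MQ with MC:CQ = -3:5 ⇒ C = (0, 5/2)
through C parallel to AE: direction (-1, -1); meets MJ at H = (-9/8, 11/8)
H = M + t·(J−M) with t = -3/8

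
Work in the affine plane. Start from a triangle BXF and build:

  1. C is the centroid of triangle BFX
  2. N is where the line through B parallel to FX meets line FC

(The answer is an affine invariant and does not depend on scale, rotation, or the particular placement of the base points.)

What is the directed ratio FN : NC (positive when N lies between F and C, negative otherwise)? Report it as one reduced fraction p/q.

FN:NC = -3/2

Choose coordinates B = (0, 0), X = (1, 0), F = (0, 1).
1. C is the centroid of triangle BFX ⇒ C = (1/3, 1/3)
2. N is where the line through B parallel to FX meets line FC ⇒ N = (1, -1)
N = F + t·(C−F) with t = 3, so FN:NC = t:(1−t) = 3:-2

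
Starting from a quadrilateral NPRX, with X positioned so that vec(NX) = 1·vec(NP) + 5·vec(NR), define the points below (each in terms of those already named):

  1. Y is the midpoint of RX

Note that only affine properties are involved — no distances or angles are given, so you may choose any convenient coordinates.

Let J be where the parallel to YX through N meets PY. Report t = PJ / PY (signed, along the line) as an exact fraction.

t = 4/5

Assign N = (0, 0), P = (1, 0), R = (0, 1), X = (1, 5) — the answer is frame-independent, so this choice is without loss of generality.
1. Y is the midpoint of RX ⇒ Y = (1/2, 3)
through N parallel to YX: direction (1/2, 2); meets PY at J = (3/5, 12/5)
J = P + t·(Y−P) with t = 4/5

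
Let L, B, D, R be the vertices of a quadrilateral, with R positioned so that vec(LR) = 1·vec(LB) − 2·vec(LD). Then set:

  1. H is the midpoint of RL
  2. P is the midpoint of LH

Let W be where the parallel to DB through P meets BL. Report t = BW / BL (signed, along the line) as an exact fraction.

t = 5/4

Assign L = (0, 0), B = (1, 0), D = (0, 1), R = (1, -2) — the answer is frame-independent, so this choice is without loss of generality.
1. H is the midpoint of RL ⇒ H = (1/2, -1)
2. P is the midpoint of LH ⇒ P = (1/4, -1/2)
through P parallel to DB: direction (1, -1); meets BL at W = (-1/4, 0)
W = B + t·(L−B) with t = 5/4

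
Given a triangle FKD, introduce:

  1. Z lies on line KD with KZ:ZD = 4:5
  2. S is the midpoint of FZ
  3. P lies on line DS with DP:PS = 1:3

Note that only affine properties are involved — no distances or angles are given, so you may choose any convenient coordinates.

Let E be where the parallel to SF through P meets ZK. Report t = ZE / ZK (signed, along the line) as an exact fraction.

t = -15/16

Assign F = (0, 0), K = (1, 0), D = (0, 1) — the answer is frame-independent, so this choice is without loss of generality.
1. Z lies on line KD with KZ:ZD = 4:5 ⇒ Z = (5/9, 4/9)
2. S is the midpoint of FZ ⇒ S = (5/18, 2/9)
3. P lies on line DS with DP:PS = 1:3 ⇒ P = (5/72, 29/36)
through P parallel to SF: direction (-5/18, -2/9); meets ZK at E = (5/36, 31/36)
E = Z + t·(K−Z) with t = -15/16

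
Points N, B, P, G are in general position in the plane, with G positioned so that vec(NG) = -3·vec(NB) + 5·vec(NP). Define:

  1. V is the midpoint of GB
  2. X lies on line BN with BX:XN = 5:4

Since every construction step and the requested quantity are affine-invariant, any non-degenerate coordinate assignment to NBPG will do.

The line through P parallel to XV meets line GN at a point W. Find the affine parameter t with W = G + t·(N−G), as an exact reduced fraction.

Assign N = (0, 0), B = (1, 0), P = (0, 1), G = (-3, 5) — the answer is frame-independent, so this choice is without loss of generality.
1. V is the midpoint of GB ⇒ V = (-1, 5/2)
2. X lies on line BN with BX:XN = 5:4 ⇒ X = (4/9, 0)
through P parallel to XV: direction (-13/9, 5/2); meets GN at W = (78/5, -26)
W = G + t·(N−G) with t = 31/5

t = 31/5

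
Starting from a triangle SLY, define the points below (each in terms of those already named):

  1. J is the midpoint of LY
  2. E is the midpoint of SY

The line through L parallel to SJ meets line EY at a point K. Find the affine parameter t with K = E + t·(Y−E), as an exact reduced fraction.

Assign S = (0, 0), L = (1, 0), Y = (0, 1) — the answer is frame-independent, so this choice is without loss of generality.
1. J is the midpoint of LY ⇒ J = (1/2, 1/2)
2. E is the midpoint of SY ⇒ E = (0, 1/2)
through L parallel to SJ: direction (1/2, 1/2); meets EY at K = (0, -1)
K = E + t·(Y−E) with t = -3

t = -3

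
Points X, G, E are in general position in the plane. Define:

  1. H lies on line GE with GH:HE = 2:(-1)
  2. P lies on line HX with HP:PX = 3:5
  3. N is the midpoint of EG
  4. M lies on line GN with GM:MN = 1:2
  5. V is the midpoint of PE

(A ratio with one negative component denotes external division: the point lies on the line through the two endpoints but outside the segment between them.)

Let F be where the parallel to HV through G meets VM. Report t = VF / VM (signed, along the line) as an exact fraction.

t = 12/11

Assign X = (0, 0), G = (1, 0), E = (0, 1) — the answer is frame-independent, so this choice is without loss of generality.
1. H lies on line GE with GH:HE = 2:(-1) ⇒ H = (-1, 2)
2. P lies on line HX with HP:PX = 3:5 ⇒ P = (-5/8, 5/4)
3. N is the midpoint of EG ⇒ N = (1/2, 1/2)
4. M lies on line GN with GM:MN = 1:2 ⇒ M = (5/6, 1/6)
5. V is the midpoint of PE ⇒ V = (-5/16, 9/8)
through G parallel to HV: direction (11/16, -7/8); meets VM at F = (15/16, 7/88)
F = V + t·(M−V) with t = 12/11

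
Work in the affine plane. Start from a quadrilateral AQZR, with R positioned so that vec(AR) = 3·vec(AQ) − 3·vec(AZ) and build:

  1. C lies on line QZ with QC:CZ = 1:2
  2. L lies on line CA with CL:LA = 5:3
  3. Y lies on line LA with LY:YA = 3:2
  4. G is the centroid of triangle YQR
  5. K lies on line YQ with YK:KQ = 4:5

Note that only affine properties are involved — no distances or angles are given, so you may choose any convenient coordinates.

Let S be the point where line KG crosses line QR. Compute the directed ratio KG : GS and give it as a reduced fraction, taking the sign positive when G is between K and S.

Work in coordinates with A = (0, 0), Q = (1, 0), Z = (0, 1), R = (3, -3).
1. C lies on line QZ with QC:CZ = 1:2 ⇒ C = (2/3, 1/3)
2. L lies on line CA with CL:LA = 5:3 ⇒ L = (1/4, 1/8)
3. Y lies on line LA with LY:YA = 3:2 ⇒ Y = (1/10, 1/20)
4. G is the centroid of triangle YQR ⇒ G = (41/30, -59/60)
5. K lies on line YQ with YK:KQ = 4:5 ⇒ K = (1/2, 1/36)
line KG meets QR at S = (8/3, -5/2)
G = K + t·(S−K) with t = 2/5, so KG:GS = 2/5:3/5

KG:GS = 2/3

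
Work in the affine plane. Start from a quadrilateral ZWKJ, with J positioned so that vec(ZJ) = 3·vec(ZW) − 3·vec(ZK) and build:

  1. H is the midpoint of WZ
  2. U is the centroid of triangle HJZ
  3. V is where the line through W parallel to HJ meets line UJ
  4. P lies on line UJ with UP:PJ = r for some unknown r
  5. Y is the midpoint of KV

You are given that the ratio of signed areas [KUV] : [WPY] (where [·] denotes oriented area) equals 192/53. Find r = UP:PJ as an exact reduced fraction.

r = -4

Work in coordinates with Z = (0, 0), W = (1, 0), K = (0, 1), J = (3, -3).
1. H is the midpoint of WZ ⇒ H = (1/2, 0)
2. U is the centroid of triangle HJZ ⇒ U = (7/6, -1)
3. V is where the line through W parallel to HJ meets line UJ ⇒ V = (17/2, -9)
4. With UP:PJ = r, write λ = r/(r+1) so P = U + λ·(J−U); P is affine-linear in λ
5. Y is the midpoint of KV ⇒ Y = (17/4, -4)
Every point depending on P is an affine combination of P and λ-independent points, so each such coordinate is linear in λ; the λ² term in each signed area is a multiple of (J−U)×(J−U) = 0, so 2·[KUV] and 2·[WPY] are each linear in λ. Evaluating at λ=0 and λ=1:
  2·[KUV] = 16/3,   2·[WPY] = -5/6·λ + 31/12
So [KUV]:[WPY] = (16/3) / (-5/6·λ + 31/12). Setting this equal to 192/53:
  16/3 = 192/53·(-5/6·λ + 31/12)  ⇒  λ = 4/3
Then r = λ/(1−λ) = (4/3)/(-1/3) = -4. Check: with r = -4, P = (65/18, -11/3) and [KUV]:[WPY] = 192/53 as required.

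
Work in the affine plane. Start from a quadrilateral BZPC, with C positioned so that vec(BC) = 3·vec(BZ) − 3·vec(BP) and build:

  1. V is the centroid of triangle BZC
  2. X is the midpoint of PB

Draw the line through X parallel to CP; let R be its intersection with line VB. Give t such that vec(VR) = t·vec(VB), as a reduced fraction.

t = 5/14

Set B = (0, 0), Z = (1, 0), P = (0, 1), C = (3, -3); any affine frame gives the same invariant.
1. V is the centroid of triangle BZC ⇒ V = (4/3, -1)
2. X is the midpoint of PB ⇒ X = (0, 1/2)
through X parallel to CP: direction (-3, 4); meets VB at R = (6/7, -9/14)
R = V + t·(B−V) with t = 5/14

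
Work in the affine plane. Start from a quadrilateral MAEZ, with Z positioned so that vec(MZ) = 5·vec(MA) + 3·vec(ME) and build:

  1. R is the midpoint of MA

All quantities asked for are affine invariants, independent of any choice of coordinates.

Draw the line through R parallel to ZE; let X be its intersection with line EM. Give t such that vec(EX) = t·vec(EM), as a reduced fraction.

Set M = (0, 0), A = (1, 0), E = (0, 1), Z = (5, 3); any affine frame gives the same invariant.
1. R is the midpoint of MA ⇒ R = (1/2, 0)
through R parallel to ZE: direction (-5, -2); meets EM at X = (0, -1/5)
X = E + t·(M−E) with t = 6/5

t = 6/5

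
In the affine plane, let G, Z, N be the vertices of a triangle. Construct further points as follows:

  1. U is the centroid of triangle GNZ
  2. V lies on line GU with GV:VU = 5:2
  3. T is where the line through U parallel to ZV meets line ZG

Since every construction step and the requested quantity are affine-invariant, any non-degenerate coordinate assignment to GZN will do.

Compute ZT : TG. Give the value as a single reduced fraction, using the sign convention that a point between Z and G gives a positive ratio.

Assign G = (0, 0), Z = (1, 0), N = (0, 1) — the answer is frame-independent, so this choice is without loss of generality.
1. U is the centroid of triangle GNZ ⇒ U = (1/3, 1/3)
2. V lies on line GU with GV:VU = 5:2 ⇒ V = (5/21, 5/21)
3. T is where the line through U parallel to ZV meets line ZG ⇒ T = (7/5, 0)
T = Z + t·(G−Z) with t = -2/5, so ZT:TG = t:(1−t) = -2/5:7/5

ZT:TG = -2/7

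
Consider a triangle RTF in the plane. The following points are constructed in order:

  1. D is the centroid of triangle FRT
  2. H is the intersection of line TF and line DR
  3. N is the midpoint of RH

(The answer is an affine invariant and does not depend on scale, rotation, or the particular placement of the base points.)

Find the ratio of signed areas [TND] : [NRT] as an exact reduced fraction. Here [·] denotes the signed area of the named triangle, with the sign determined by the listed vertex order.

Choose coordinates R = (0, 0), T = (1, 0), F = (0, 1).
1. D is the centroid of triangle FRT ⇒ D = (1/3, 1/3)
2. H is the intersection of line TF and line DR ⇒ H = (1/2, 1/2)
3. N is the midpoint of RH ⇒ N = (1/4, 1/4)
2·[TND] = -1/12, 2·[NRT] = 1/4
[TND]:[NRT] = -1/12:1/4 = -1/3

[TND]:[NRT] = -1/3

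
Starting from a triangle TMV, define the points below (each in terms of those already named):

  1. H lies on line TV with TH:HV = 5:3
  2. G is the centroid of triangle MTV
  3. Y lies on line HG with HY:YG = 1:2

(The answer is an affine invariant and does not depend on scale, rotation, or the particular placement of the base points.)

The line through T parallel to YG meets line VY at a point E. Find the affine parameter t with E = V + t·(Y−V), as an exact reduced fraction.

t = 8/3

Assign T = (0, 0), M = (1, 0), V = (0, 1) — the answer is frame-independent, so this choice is without loss of generality.
1. H lies on line TV with TH:HV = 5:3 ⇒ H = (0, 5/8)
2. G is the centroid of triangle MTV ⇒ G = (1/3, 1/3)
3. Y lies on line HG with HY:YG = 1:2 ⇒ Y = (1/9, 19/36)
through T parallel to YG: direction (2/9, -7/36); meets VY at E = (8/27, -7/27)
E = V + t·(Y−V) with t = 8/3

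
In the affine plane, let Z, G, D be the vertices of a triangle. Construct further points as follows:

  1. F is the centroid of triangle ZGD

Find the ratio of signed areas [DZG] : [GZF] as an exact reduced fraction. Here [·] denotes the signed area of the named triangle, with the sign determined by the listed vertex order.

[DZG]:[GZF] = -3

Work in coordinates with Z = (0, 0), G = (1, 0), D = (0, 1).
1. F is the centroid of triangle ZGD ⇒ F = (1/3, 1/3)
2·[DZG] = 1, 2·[GZF] = -1/3
[DZG]:[GZF] = 1:-1/3 = -3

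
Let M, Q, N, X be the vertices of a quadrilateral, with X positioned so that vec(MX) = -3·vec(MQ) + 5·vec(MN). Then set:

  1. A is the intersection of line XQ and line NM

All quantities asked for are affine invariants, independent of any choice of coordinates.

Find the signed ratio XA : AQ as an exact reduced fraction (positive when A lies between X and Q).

XA:AQ = 3

Choose coordinates M = (0, 0), Q = (1, 0), N = (0, 1), X = (-3, 5).
1. A is the intersection of line XQ and line NM ⇒ A = (0, 5/4)
A = X + t·(Q−X) with t = 3/4, so XA:AQ = t:(1−t) = 3/4:1/4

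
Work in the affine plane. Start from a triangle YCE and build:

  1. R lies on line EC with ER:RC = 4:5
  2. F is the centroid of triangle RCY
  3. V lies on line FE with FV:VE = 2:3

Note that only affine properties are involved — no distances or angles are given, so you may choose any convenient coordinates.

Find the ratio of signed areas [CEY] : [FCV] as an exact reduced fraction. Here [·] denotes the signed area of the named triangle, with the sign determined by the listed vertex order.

[CEY]:[FCV] = 15/2

Choose coordinates Y = (0, 0), C = (1, 0), E = (0, 1).
1. R lies on line EC with ER:RC = 4:5 ⇒ R = (4/9, 5/9)
2. F is the centroid of triangle RCY ⇒ F = (13/27, 5/27)
3. V lies on line FE with FV:VE = 2:3 ⇒ V = (13/45, 23/45)
2·[CEY] = 1, 2·[FCV] = 2/15
[CEY]:[FCV] = 1:2/15 = 15/2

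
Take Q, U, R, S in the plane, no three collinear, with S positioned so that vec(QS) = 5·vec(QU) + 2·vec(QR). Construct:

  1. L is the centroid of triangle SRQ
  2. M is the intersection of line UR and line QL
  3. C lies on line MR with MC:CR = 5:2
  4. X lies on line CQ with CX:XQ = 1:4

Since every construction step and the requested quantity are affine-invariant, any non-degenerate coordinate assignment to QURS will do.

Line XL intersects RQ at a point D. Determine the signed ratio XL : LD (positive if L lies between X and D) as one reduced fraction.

Work in coordinates with Q = (0, 0), U = (1, 0), R = (0, 1), S = (5, 2).
1. L is the centroid of triangle SRQ ⇒ L = (5/3, 1)
2. M is the intersection of line UR and line QL ⇒ M = (5/8, 3/8)
3. C lies on line MR with MC:CR = 5:2 ⇒ C = (5/28, 23/28)
4. X lies on line CQ with CX:XQ = 1:4 ⇒ X = (1/7, 23/35)
line XL meets RQ at D = (0, 5/8)
L = X + t·(D−X) with t = -32/3, so XL:LD = -32/3:35/3

XL:LD = -32/35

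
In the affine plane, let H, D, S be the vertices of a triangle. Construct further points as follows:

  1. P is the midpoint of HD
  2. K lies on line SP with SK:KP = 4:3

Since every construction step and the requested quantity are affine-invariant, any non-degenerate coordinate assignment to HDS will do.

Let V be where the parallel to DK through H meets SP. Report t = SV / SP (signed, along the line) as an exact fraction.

Set H = (0, 0), D = (1, 0), S = (0, 1); any affine frame gives the same invariant.
1. P is the midpoint of HD ⇒ P = (1/2, 0)
2. K lies on line SP with SK:KP = 4:3 ⇒ K = (2/7, 3/7)
through H parallel to DK: direction (-5/7, 3/7); meets SP at V = (5/7, -3/7)
V = S + t·(P−S) with t = 10/7

t = 10/7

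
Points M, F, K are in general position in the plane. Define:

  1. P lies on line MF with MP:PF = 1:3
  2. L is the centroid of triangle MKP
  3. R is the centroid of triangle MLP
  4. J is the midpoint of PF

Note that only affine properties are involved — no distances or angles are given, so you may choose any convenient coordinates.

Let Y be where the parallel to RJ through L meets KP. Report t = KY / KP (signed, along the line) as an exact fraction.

Set M = (0, 0), F = (1, 0), K = (0, 1); any affine frame gives the same invariant.
1. P lies on line MF with MP:PF = 1:3 ⇒ P = (1/4, 0)
2. L is the centroid of triangle MKP ⇒ L = (1/12, 1/3)
3. R is the centroid of triangle MLP ⇒ R = (1/9, 1/9)
4. J is the midpoint of PF ⇒ J = (5/8, 0)
through L parallel to RJ: direction (37/72, -1/9); meets KP at Y = (6/35, 11/35)
Y = K + t·(P−K) with t = 24/35

t = 24/35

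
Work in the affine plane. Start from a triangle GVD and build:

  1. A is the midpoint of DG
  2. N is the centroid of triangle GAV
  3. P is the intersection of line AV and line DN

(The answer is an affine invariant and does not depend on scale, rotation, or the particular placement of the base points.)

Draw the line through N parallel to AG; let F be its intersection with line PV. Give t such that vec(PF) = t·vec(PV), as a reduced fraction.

Set G = (0, 0), V = (1, 0), D = (0, 1); any affine frame gives the same invariant.
1. A is the midpoint of DG ⇒ A = (0, 1/2)
2. N is the centroid of triangle GAV ⇒ N = (1/3, 1/6)
3. P is the intersection of line AV and line DN ⇒ P = (1/4, 3/8)
through N parallel to AG: direction (0, -1/2); meets PV at F = (1/3, 1/3)
F = P + t·(V−P) with t = 1/9

t = 1/9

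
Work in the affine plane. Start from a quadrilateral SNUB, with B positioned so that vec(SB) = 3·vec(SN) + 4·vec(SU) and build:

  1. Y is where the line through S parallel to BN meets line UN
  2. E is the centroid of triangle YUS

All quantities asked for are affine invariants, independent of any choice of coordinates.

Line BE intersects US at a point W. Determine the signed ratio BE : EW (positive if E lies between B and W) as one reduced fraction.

BE:EW = 26

Work in coordinates with S = (0, 0), N = (1, 0), U = (0, 1), B = (3, 4).
1. Y is where the line through S parallel to BN meets line UN ⇒ Y = (1/3, 2/3)
2. E is the centroid of triangle YUS ⇒ E = (1/9, 5/9)
line BE meets US at W = (0, 11/26)
E = B + t·(W−B) with t = 26/27, so BE:EW = 26/27:1/27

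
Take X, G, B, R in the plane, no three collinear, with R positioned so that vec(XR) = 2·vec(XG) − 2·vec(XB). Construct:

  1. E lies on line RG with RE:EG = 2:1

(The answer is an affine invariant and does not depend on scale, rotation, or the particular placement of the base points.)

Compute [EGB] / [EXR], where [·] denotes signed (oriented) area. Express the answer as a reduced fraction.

[EGB]:[EXR] = 1/4

Choose coordinates X = (0, 0), G = (1, 0), B = (0, 1), R = (2, -2).
1. E lies on line RG with RE:EG = 2:1 ⇒ E = (4/3, -2/3)
2·[EGB] = 1/3, 2·[EXR] = 4/3
[EGB]:[EXR] = 1/3:4/3 = 1/4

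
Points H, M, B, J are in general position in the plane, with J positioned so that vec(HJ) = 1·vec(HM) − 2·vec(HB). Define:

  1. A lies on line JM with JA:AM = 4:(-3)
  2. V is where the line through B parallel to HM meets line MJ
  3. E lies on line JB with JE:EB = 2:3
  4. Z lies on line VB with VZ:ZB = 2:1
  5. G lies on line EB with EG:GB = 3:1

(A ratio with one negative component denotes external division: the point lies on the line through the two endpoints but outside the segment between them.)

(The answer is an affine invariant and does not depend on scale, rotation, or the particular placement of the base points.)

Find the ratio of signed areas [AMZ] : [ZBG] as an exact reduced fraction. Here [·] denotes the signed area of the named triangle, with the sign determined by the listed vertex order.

[AMZ]:[ZBG] = -80/3

Choose coordinates H = (0, 0), M = (1, 0), B = (0, 1), J = (1, -2).
1. A lies on line JM with JA:AM = 4:(-3) ⇒ A = (1, 6)
2. V is where the line through B parallel to HM meets line MJ ⇒ V = (1, 1)
3. E lies on line JB with JE:EB = 2:3 ⇒ E = (3/5, -4/5)
4. Z lies on line VB with VZ:ZB = 2:1 ⇒ Z = (1/3, 1)
5. G lies on line EB with EG:GB = 3:1 ⇒ G = (3/20, 11/20)
2·[AMZ] = -4, 2·[ZBG] = 3/20
[AMZ]:[ZBG] = -4:3/20 = -80/3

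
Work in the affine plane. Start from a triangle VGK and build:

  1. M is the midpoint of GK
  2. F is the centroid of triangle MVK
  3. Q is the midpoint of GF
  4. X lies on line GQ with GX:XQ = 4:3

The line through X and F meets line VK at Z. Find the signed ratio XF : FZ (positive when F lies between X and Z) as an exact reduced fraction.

Work in coordinates with V = (0, 0), G = (1, 0), K = (0, 1).
1. M is the midpoint of GK ⇒ M = (1/2, 1/2)
2. F is the centroid of triangle MVK ⇒ F = (1/6, 1/2)
3. Q is the midpoint of GF ⇒ Q = (7/12, 1/4)
4. X lies on line GQ with GX:XQ = 4:3 ⇒ X = (16/21, 1/7)
line XF meets VK at Z = (0, 3/5)
F = X + t·(Z−X) with t = 25/32, so XF:FZ = 25/32:7/32

XF:FZ = 25/7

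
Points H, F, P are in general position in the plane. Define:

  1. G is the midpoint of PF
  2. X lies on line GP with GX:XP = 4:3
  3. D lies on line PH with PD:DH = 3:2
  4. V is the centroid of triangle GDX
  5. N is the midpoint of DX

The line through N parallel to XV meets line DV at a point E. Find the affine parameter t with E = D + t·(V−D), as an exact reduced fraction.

Assign H = (0, 0), F = (1, 0), P = (0, 1) — the answer is frame-independent, so this choice is without loss of generality.
1. G is the midpoint of PF ⇒ G = (1/2, 1/2)
2. X lies on line GP with GX:XP = 4:3 ⇒ X = (3/14, 11/14)
3. D lies on line PH with PD:DH = 3:2 ⇒ D = (0, 2/5)
4. V is the centroid of triangle GDX ⇒ V = (5/21, 59/105)
5. N is the midpoint of DX ⇒ N = (3/28, 83/140)
through N parallel to XV: direction (1/42, -47/210); meets DV at E = (5/42, 101/210)
E = D + t·(V−D) with t = 1/2

t = 1/2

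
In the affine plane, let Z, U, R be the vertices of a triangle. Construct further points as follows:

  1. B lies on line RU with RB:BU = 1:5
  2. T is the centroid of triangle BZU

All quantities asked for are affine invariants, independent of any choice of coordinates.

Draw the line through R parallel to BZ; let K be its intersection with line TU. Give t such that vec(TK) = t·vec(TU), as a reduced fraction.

Choose coordinates Z = (0, 0), U = (1, 0), R = (0, 1).
1. B lies on line RU with RB:BU = 1:5 ⇒ B = (1/6, 5/6)
2. T is the centroid of triangle BZU ⇒ T = (7/18, 5/18)
through R parallel to BZ: direction (-1/6, -5/6); meets TU at K = (-1/10, 1/2)
K = T + t·(U−T) with t = -4/5

t = -4/5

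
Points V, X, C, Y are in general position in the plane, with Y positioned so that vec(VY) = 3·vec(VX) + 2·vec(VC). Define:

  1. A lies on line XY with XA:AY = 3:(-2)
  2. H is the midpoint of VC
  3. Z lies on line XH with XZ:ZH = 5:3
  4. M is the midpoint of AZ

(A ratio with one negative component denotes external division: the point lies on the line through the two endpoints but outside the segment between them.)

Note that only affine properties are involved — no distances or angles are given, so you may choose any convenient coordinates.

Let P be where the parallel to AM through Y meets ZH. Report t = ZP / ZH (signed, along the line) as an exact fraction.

Assign V = (0, 0), X = (1, 0), C = (0, 1), Y = (3, 2) — the answer is frame-independent, so this choice is without loss of generality.
1. A lies on line XY with XA:AY = 3:(-2) ⇒ A = (7, 6)
2. H is the midpoint of VC ⇒ H = (0, 1/2)
3. Z lies on line XH with XZ:ZH = 5:3 ⇒ Z = (3/8, 5/16)
4. M is the midpoint of AZ ⇒ M = (59/16, 101/32)
through Y parallel to AM: direction (-53/16, -91/32); meets ZH at P = (19/24, 5/48)
P = Z + t·(H−Z) with t = -10/9

t = -10/9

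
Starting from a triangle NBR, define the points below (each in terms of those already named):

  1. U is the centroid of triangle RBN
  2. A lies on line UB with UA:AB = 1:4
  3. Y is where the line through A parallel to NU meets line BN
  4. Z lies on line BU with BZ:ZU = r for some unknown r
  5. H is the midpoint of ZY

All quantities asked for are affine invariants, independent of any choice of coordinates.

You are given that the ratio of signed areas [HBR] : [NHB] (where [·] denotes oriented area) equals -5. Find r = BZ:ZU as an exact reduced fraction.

r = 3/2

Work in coordinates with N = (0, 0), B = (1, 0), R = (0, 1).
1. U is the centroid of triangle RBN ⇒ U = (1/3, 1/3)
2. A lies on line UB with UA:AB = 1:4 ⇒ A = (7/15, 4/15)
3. Y is where the line through A parallel to NU meets line BN ⇒ Y = (1/5, 0)
4. With BZ:ZU = r, write λ = r/(r+1) so Z = B + λ·(U−B); Z is affine-linear in λ
5. H is the midpoint of ZY ⇒ H is an affine combination of earlier points and hence also affine-linear in λ
Every point depending on Z is an affine combination of Z and λ-independent points, so each such coordinate is linear in λ; the λ² term in each signed area is a multiple of (U−B)×(U−B) = 0, so 2·[HBR] and 2·[NHB] are each linear in λ. Evaluating at λ=0 and λ=1:
  2·[HBR] = 1/6·λ + 2/5,   2·[NHB] = -1/6·λ
So [HBR]:[NHB] = (1/6·λ + 2/5) / (-1/6·λ). Setting this equal to -5:
  1/6·λ + 2/5 = -5·(-1/6·λ)  ⇒  λ = 3/5
Then r = λ/(1−λ) = (3/5)/(2/5) = 3/2. Check: with r = 3/2, Z = (3/5, 1/5) and [HBR]:[NHB] = -5 as required.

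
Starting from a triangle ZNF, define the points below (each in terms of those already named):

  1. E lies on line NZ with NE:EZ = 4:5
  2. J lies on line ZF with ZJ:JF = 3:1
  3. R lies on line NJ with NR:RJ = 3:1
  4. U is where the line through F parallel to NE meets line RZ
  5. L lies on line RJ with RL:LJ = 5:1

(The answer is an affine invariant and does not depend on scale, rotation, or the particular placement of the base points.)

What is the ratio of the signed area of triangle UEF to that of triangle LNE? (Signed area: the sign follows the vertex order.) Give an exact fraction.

[UEF]:[LNE] = 32/23

Set Z = (0, 0), N = (1, 0), F = (0, 1); any affine frame gives the same invariant.
1. E lies on line NZ with NE:EZ = 4:5 ⇒ E = (5/9, 0)
2. J lies on line ZF with ZJ:JF = 3:1 ⇒ J = (0, 3/4)
3. R lies on line NJ with NR:RJ = 3:1 ⇒ R = (1/4, 9/16)
4. U is where the line through F parallel to NE meets line RZ ⇒ U = (4/9, 1)
5. L lies on line RJ with RL:LJ = 5:1 ⇒ L = (1/24, 23/32)
2·[UEF] = -4/9, 2·[LNE] = -23/72
[UEF]:[LNE] = -4/9:-23/72 = 32/23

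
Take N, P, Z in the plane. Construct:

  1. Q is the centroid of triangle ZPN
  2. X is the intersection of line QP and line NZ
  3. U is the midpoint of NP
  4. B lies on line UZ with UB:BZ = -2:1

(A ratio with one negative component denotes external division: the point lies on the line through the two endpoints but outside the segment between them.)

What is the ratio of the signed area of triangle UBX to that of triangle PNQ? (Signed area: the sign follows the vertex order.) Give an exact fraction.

Assign N = (0, 0), P = (1, 0), Z = (0, 1) — the answer is frame-independent, so this choice is without loss of generality.
1. Q is the centroid of triangle ZPN ⇒ Q = (1/3, 1/3)
2. X is the intersection of line QP and line NZ ⇒ X = (0, 1/2)
3. U is the midpoint of NP ⇒ U = (1/2, 0)
4. B lies on line UZ with UB:BZ = -2:1 ⇒ B = (-1/2, 2)
2·[UBX] = 1/2, 2·[PNQ] = -1/3
[UBX]:[PNQ] = 1/2:-1/3 = -3/2

[UBX]:[PNQ] = -3/2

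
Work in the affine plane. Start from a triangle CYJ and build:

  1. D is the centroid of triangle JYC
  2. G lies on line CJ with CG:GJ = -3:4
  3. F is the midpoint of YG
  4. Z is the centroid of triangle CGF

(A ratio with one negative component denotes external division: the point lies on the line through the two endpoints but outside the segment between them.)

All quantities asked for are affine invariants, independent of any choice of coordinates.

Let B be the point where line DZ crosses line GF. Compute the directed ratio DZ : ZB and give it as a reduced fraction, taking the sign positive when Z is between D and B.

Set C = (0, 0), Y = (1, 0), J = (0, 1); any affine frame gives the same invariant.
1. D is the centroid of triangle JYC ⇒ D = (1/3, 1/3)
2. G lies on line CJ with CG:GJ = -3:4 ⇒ G = (0, -3)
3. F is the midpoint of YG ⇒ F = (1/2, -3/2)
4. Z is the centroid of triangle CGF ⇒ Z = (1/6, -3/2)
line DZ meets GF at B = (1/24, -23/8)
Z = D + t·(B−D) with t = 4/7, so DZ:ZB = 4/7:3/7

DZ:ZB = 4/3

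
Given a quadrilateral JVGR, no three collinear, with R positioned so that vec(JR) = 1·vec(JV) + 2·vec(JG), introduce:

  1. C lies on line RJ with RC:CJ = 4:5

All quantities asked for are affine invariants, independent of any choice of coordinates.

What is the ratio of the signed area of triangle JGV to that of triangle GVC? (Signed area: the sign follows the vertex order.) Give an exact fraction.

Set J = (0, 0), V = (1, 0), G = (0, 1), R = (1, 2); any affine frame gives the same invariant.
1. C lies on line RJ with RC:CJ = 4:5 ⇒ C = (5/9, 10/9)
2·[JGV] = -1, 2·[GVC] = 2/3
[JGV]:[GVC] = -1:2/3 = -3/2

[JGV]:[GVC] = -3/2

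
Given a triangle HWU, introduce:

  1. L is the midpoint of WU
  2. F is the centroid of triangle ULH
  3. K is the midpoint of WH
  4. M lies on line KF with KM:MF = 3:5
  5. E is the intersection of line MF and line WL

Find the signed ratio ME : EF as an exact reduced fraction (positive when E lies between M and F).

Assign H = (0, 0), W = (1, 0), U = (0, 1) — the answer is frame-independent, so this choice is without loss of generality.
1. L is the midpoint of WU ⇒ L = (1/2, 1/2)
2. F is the centroid of triangle ULH ⇒ F = (1/6, 1/2)
3. K is the midpoint of WH ⇒ K = (1/2, 0)
4. M lies on line KF with KM:MF = 3:5 ⇒ M = (3/8, 3/16)
5. E is the intersection of line MF and line WL ⇒ E = (-1/2, 3/2)
E = M + t·(F−M) with t = 21/5, so ME:EF = t:(1−t) = 21/5:-16/5

ME:EF = -21/16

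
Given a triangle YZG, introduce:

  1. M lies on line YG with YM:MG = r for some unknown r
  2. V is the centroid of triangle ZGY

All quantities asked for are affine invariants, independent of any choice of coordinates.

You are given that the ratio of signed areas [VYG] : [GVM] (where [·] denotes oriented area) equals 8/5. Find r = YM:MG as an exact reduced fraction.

Assign Y = (0, 0), Z = (1, 0), G = (0, 1) — the answer is frame-independent, so this choice is without loss of generality.
1. With YM:MG = r, write λ = r/(r+1) so M = Y + λ·(G−Y); M is affine-linear in λ
2. V is the centroid of triangle ZGY ⇒ V = (1/3, 1/3)
Every point depending on M is an affine combination of M and λ-independent points, so each such coordinate is linear in λ; the λ² term in each signed area is a multiple of (G−Y)×(G−Y) = 0, so 2·[VYG] and 2·[GVM] are each linear in λ. Evaluating at λ=0 and λ=1:
  2·[VYG] = -1/3,   2·[GVM] = 1/3·λ − 1/3
So [VYG]:[GVM] = (-1/3) / (1/3·λ − 1/3). Setting this equal to 8/5:
  -1/3 = 8/5·(1/3·λ − 1/3)  ⇒  λ = 3/8
Then r = λ/(1−λ) = (3/8)/(5/8) = 3/5. Check: with r = 3/5, M = (0, 3/8) and [VYG]:[GVM] = 8/5 as required.

r = 3/5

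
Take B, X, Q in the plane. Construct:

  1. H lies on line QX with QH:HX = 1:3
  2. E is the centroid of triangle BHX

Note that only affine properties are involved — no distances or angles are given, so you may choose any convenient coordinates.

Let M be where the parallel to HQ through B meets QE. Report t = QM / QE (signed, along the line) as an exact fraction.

Assign B = (0, 0), X = (1, 0), Q = (0, 1) — the answer is frame-independent, so this choice is without loss of generality.
1. H lies on line QX with QH:HX = 1:3 ⇒ H = (1/4, 3/4)
2. E is the centroid of triangle BHX ⇒ E = (5/12, 1/4)
through B parallel to HQ: direction (-1/4, 1/4); meets QE at M = (5/4, -5/4)
M = Q + t·(E−Q) with t = 3

t = 3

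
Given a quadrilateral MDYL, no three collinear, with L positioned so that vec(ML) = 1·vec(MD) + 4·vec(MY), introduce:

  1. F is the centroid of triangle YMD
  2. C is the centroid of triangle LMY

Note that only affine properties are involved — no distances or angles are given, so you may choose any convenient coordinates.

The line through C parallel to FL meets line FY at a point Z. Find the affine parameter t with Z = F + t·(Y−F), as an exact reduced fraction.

t = 8/15

Work in coordinates with M = (0, 0), D = (1, 0), Y = (0, 1), L = (1, 4).
1. F is the centroid of triangle YMD ⇒ F = (1/3, 1/3)
2. C is the centroid of triangle LMY ⇒ C = (1/3, 5/3)
through C parallel to FL: direction (2/3, 11/3); meets FY at Z = (7/45, 31/45)
Z = F + t·(Y−F) with t = 8/15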